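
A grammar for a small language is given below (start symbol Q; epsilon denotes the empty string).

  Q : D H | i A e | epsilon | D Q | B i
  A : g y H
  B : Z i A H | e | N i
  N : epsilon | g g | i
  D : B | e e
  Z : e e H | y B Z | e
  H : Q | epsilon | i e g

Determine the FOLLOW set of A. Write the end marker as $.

{ $, e, g, i, y }

In Q : i A e: add FIRST(e) = { e }.
In B : Z i A H: add FIRST(H)\{epsilon} = { e, g, i, y }.
  Since H is nullable, also add FOLLOW(B) = { $, e, g, i, y }.
Union: FOLLOW(A) = { $, e, g, i, y }.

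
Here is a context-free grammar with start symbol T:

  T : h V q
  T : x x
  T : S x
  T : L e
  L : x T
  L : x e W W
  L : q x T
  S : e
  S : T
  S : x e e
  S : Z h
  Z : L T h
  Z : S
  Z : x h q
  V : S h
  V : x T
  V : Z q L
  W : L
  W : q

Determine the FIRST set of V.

{ e, h, q, x }

From V : S h: add FIRST(S) = { e, h, q, x }.
V : x T contributes {x}.
From V : Z q L: add FIRST(Z) = { e, h, q, x }.
Union: FIRST(V) = { e, h, q, x }.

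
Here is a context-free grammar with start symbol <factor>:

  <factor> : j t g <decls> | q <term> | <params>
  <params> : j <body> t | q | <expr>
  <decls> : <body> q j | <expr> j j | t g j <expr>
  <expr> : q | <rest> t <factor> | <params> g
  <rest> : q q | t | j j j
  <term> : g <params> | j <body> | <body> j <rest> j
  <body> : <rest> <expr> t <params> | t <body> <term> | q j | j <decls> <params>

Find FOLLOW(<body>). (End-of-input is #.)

In <params> : j <body> t: add FIRST(t) = { t }.
In <decls> : <body> q j: add FIRST(q j) = { q }.
In <term> : j <body>: <body> is at the end, add FOLLOW(<term>) = { #, g, j, q, t }.
In <term> : <body> j <rest> j: add FIRST(j <rest> j) = { j }.
In <body> : t <body> <term>: add FIRST(<term>) = { g, j, q, t }.
Union: FOLLOW(<body>) = { #, g, j, q, t }.

{ #, g, j, q, t }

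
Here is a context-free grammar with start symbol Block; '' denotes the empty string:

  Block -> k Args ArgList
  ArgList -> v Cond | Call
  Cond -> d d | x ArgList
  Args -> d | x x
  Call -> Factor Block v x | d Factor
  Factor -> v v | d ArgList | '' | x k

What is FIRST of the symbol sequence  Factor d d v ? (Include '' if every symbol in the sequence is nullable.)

Add FIRST(Factor)\{''} = { d, v, x }; Factor is nullable, continue.
d is a terminal; add {d} and stop.

{ d, v, x }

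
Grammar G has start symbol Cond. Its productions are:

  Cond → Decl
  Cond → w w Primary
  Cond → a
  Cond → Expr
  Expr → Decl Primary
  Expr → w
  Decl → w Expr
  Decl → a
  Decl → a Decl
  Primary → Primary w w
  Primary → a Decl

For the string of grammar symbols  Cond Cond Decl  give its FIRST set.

{ a, w }

Add FIRST(Cond) = { a, w }; Cond is not nullable, stop.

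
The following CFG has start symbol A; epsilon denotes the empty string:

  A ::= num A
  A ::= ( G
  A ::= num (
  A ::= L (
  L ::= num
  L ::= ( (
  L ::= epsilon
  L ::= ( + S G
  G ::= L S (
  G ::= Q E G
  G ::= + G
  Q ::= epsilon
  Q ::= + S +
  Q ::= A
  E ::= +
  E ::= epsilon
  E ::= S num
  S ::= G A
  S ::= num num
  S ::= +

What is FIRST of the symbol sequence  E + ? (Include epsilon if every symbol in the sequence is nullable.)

{ (, +, num }

Add FIRST(E)\{epsilon} = { (, +, num }; E is nullable, continue.
+ is a terminal; add {+} and stop.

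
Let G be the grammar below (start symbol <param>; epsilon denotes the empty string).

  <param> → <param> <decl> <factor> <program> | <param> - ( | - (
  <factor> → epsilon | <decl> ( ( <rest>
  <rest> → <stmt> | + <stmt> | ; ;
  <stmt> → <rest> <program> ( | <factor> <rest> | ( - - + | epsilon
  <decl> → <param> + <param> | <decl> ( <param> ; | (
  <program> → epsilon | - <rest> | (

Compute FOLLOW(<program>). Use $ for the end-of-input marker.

In <param> → <param> <decl> <factor> <program>: <program> is at the end, add FOLLOW(<param>) = { $, (, +, -, ; }.
In <stmt> → <rest> <program> (: add FIRST(() = { ( }.
Union: FOLLOW(<program>) = { $, (, +, -, ; }.

{ $, (, +, -, ; }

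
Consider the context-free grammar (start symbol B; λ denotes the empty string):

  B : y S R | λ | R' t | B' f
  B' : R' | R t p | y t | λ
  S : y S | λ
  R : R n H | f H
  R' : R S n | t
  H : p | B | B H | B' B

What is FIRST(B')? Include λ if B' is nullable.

From B' : R': add FIRST(R') = { f, t }.
From B' : R t p: add FIRST(R) = { f }.
B' : y t contributes {y}.
B' : λ contributes λ.
Union: FIRST(B') = { f, t, y, λ }.

{ f, t, y, λ }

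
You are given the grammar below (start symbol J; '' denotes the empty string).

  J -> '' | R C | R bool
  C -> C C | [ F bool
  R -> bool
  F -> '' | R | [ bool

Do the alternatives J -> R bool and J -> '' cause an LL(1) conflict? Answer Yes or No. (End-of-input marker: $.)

No

FIRST(R bool) = { bool } and FIRST('') = { '' }.
The second is nullable but FOLLOW(J) = { $ } is disjoint from FIRST of the first.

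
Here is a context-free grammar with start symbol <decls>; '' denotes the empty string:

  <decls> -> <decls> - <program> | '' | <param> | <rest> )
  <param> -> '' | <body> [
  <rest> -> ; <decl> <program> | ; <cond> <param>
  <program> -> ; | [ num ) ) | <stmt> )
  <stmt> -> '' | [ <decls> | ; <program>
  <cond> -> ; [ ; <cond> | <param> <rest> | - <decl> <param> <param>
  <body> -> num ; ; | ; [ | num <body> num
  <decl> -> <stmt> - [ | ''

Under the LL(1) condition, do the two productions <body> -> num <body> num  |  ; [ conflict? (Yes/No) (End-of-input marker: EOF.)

No

FIRST(num <body> num) = { num } and FIRST(; [) = { ; }.
The FIRST sets are disjoint and neither alternative is nullable — no conflict.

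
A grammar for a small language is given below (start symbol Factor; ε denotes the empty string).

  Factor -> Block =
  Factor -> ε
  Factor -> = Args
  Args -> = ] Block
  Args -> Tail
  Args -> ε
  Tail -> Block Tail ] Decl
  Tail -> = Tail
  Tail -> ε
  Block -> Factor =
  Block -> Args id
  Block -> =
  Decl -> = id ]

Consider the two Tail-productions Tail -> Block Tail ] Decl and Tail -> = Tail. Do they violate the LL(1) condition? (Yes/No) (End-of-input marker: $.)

FIRST(Block Tail ] Decl) = { =, id } and FIRST(= Tail) = { = }.
Both contain =, so the two alternatives are not disjoint — LL(1) conflict.

Yes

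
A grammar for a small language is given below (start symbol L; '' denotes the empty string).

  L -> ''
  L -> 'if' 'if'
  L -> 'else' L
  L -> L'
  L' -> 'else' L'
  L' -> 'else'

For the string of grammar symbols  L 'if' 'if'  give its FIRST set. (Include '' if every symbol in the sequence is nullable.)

{ 'else', 'if' }

Add FIRST(L)\{''} = { 'else', 'if' }; L is nullable, continue.
'if' is a terminal; add {'if'} and stop.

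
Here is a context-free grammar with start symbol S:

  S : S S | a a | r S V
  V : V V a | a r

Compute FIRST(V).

From V : V V a: add FIRST(V) = { a }.
V : a r contributes {a}.
Union: FIRST(V) = { a }.

{ a }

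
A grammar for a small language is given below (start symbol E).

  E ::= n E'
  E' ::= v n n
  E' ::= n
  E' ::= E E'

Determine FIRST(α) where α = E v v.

{ n }

Add FIRST(E) = { n }; E is not nullable, stop.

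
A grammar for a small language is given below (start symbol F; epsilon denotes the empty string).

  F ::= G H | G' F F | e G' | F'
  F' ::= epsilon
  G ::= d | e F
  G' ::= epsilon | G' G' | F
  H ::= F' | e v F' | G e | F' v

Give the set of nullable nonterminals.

Directly nullable (have an epsilon-production): F', G'.
H ::= F' with every symbol nullable, so H is nullable.
F ::= G' F F with every symbol nullable, so F is nullable.
No other nonterminal has a production whose RHS symbols are all nullable.

{ F, F', G', H }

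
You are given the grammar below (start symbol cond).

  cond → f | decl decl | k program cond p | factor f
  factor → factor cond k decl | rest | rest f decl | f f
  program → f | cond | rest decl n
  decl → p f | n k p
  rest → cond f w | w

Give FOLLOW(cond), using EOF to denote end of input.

cond is the start symbol, so EOF ∈ FOLLOW(cond).
In cond → k program cond p: add FIRST(p) = { p }.
In factor → factor cond k decl: add FIRST(k decl) = { k }.
In program → cond: cond is at the end, add FOLLOW(program) = { f, k, n, p, w }.
In rest → cond f w: add FIRST(f w) = { f }.
Union: FOLLOW(cond) = { EOF, f, k, n, p, w }.

{ EOF, f, k, n, p, w }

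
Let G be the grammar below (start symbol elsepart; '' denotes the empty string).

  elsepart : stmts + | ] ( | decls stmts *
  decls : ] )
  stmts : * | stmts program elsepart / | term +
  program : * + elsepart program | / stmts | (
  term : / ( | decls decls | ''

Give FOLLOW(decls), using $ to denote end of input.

{ *, +, /, ] }

In elsepart : decls stmts *: add FIRST(stmts *) = { *, +, /, ] }.
In term : decls decls: add FIRST(decls) = { ] }.
In term : decls decls: decls is at the end, add FOLLOW(term) = { + }.
Union: FOLLOW(decls) = { *, +, /, ] }.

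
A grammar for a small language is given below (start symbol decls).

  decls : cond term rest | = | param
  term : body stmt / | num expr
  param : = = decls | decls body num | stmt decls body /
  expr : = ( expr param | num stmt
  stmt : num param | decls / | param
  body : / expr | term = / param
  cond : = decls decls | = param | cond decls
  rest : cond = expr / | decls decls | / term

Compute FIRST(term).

From term : body stmt /: add FIRST(body) = { /, num }.
term : num expr contributes {num}.
Union: FIRST(term) = { /, num }.

{ /, num }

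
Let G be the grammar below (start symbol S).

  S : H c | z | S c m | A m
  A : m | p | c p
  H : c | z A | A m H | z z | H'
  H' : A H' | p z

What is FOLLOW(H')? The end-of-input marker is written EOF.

{ c }

In H : H': H' is at the end, add FOLLOW(H) = { c }.
In H' : A H': H' is at the end, add FOLLOW(H') = { c }.
Union: FOLLOW(H') = { c }.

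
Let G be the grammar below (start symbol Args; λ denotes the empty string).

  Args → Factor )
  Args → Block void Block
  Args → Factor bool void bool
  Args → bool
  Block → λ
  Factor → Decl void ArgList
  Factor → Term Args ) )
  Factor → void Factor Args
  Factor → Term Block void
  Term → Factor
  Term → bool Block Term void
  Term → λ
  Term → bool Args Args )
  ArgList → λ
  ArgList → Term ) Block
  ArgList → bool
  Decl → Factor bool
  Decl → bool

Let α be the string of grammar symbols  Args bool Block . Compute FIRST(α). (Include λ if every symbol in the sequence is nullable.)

{ bool, void }

Add FIRST(Args) = { bool, void }; Args is not nullable, stop.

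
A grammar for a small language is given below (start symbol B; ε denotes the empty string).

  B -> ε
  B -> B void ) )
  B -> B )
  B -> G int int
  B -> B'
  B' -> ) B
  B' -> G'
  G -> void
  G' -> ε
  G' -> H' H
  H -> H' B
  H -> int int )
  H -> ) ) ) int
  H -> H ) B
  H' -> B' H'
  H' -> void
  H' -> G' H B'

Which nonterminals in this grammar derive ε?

{ B, B', G' }

Directly nullable (have an ε-production): B, G'.
B' -> G' with every symbol nullable, so B' is nullable.
No other nonterminal has a production whose RHS symbols are all nullable.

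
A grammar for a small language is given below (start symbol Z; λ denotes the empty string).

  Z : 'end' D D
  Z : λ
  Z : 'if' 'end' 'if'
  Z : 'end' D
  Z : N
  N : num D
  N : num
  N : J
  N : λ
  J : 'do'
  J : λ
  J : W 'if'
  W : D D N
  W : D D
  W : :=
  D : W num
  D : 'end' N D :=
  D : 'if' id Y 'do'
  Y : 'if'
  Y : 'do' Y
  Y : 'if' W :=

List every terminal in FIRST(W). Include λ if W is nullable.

From W : D D N: add FIRST(D) = { 'end', 'if', := }.
From W : D D: add FIRST(D) = { 'end', 'if', := }.
W : := contributes {:=}.
Union: FIRST(W) = { 'end', 'if', := }.

{ 'end', 'if', := }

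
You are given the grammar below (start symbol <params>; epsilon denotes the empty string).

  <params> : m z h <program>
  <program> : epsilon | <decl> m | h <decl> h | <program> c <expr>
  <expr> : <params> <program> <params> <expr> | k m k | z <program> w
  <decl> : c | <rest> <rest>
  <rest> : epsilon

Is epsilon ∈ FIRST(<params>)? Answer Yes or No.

Nullable nonterminals: <decl>, <program>, <rest>.
No production of <params> has an RHS whose symbols are all nullable, so <params> is not nullable.

No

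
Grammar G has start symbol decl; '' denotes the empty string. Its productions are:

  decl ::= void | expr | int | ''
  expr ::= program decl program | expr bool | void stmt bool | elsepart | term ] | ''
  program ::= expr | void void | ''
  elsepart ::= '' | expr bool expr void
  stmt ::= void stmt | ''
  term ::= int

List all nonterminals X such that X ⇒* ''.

Directly nullable (have an ''-production): decl, expr, program, elsepart, stmt.
No other nonterminal has a production whose RHS symbols are all nullable.

{ decl, elsepart, expr, program, stmt }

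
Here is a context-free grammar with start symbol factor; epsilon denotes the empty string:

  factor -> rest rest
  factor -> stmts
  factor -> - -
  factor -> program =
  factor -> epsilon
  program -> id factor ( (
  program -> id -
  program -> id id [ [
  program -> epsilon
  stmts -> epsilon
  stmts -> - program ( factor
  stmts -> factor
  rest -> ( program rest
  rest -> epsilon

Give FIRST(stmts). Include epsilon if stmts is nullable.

{ (, -, =, id, epsilon }

stmts -> epsilon contributes epsilon.
stmts -> - program ( factor contributes {-}.
From stmts -> factor: add FIRST(factor) = { (, -, =, id, epsilon } (including epsilon since factor is nullable).
Union: FIRST(stmts) = { (, -, =, id, epsilon }.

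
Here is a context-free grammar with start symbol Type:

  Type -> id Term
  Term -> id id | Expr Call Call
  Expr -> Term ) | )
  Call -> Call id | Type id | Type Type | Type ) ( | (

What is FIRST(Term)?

{ ), id }

Term -> id id contributes {id}.
From Term -> Expr Call Call: add FIRST(Expr) = { ), id }.
Union: FIRST(Term) = { ), id }.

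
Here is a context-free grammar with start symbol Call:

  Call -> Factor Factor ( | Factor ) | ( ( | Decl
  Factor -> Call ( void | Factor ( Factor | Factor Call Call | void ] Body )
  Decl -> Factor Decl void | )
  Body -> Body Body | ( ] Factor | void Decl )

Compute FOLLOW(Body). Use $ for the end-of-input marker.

{ (, ), void }

In Factor -> void ] Body ): add FIRST()) = { ) }.
In Body -> Body Body: add FIRST(Body) = { (, void }.
In Body -> Body Body: Body is at the end, add FOLLOW(Body) = { (, ), void }.
Union: FOLLOW(Body) = { (, ), void }.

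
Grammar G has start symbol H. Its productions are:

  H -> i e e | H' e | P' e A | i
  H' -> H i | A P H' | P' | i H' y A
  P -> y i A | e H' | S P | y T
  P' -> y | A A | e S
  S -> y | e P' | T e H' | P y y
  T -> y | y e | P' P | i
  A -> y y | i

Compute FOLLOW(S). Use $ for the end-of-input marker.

{ e, i, y }

In P -> S P: add FIRST(P) = { e, i, y }.
In P' -> e S: S is at the end, add FOLLOW(P') = { e, i, y }.
Union: FOLLOW(S) = { e, i, y }.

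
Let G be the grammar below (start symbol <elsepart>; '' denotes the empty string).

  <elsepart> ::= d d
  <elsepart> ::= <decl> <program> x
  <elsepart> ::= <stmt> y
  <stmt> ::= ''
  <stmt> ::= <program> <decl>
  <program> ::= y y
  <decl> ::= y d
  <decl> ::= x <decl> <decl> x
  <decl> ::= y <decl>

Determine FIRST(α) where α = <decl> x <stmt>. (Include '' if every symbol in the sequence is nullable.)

Add FIRST(<decl>) = { x, y }; <decl> is not nullable, stop.

{ x, y }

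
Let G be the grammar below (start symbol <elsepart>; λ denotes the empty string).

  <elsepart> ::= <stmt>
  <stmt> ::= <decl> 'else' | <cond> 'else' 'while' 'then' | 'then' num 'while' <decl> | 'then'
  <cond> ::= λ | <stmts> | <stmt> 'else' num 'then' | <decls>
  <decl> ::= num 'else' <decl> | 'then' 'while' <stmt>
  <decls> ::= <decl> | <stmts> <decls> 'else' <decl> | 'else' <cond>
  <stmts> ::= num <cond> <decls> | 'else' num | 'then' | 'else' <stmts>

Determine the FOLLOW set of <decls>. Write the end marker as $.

In <cond> ::= <decls>: <decls> is at the end, add FOLLOW(<cond>) = { 'else', 'then', num }.
In <decls> ::= <stmts> <decls> 'else' <decl>: add FIRST('else' <decl>) = { 'else' }.
In <stmts> ::= num <cond> <decls>: <decls> is at the end, add FOLLOW(<stmts>) = { 'else', 'then', num }.
Union: FOLLOW(<decls>) = { 'else', 'then', num }.

{ 'else', 'then', num }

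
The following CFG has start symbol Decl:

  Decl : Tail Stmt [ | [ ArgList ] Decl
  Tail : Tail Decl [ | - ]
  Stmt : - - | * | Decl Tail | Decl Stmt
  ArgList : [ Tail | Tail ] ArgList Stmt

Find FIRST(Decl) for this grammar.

From Decl : Tail Stmt [: add FIRST(Tail) = { - }.
Decl : [ ArgList ] Decl contributes {[}.
Union: FIRST(Decl) = { -, [ }.

{ -, [ }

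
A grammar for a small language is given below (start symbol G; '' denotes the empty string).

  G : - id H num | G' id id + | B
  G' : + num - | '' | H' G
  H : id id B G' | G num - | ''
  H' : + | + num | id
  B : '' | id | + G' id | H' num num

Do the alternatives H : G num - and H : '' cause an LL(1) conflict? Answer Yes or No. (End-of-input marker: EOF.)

Yes

FIRST(G num -) = { +, -, id, num } and FIRST('') = { '' }.
The second alternative is nullable and FOLLOW(H) = { num } shares num with FIRST of the first — conflict.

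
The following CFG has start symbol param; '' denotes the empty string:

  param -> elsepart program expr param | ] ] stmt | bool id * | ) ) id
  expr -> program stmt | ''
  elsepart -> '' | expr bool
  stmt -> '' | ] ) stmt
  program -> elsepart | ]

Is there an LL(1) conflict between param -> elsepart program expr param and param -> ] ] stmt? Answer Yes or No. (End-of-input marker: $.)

Yes

FIRST(elsepart program expr param) = { ), ], bool } and FIRST(] ] stmt) = { ] }.
Both contain ], so the two alternatives are not disjoint — LL(1) conflict.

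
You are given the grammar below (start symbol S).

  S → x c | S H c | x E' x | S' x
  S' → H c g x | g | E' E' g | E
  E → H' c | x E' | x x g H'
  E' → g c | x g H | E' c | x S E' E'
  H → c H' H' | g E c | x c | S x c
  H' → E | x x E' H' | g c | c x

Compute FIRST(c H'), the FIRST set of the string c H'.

c is a terminal; add {c} and stop.

{ c }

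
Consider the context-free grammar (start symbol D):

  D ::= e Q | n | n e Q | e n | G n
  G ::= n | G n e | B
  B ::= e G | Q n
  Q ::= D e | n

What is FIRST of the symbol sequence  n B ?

n is a terminal; add {n} and stop.

{ n }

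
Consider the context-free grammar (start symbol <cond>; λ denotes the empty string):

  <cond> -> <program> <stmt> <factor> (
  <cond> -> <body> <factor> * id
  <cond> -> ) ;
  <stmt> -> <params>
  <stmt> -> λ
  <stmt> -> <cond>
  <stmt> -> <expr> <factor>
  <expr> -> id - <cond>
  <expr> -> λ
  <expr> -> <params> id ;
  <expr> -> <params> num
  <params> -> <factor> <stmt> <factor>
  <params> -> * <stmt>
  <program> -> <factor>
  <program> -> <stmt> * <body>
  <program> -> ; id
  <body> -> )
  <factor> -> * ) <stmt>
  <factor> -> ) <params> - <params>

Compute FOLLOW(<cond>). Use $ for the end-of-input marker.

{ $, (, ), *, -, ;, id, num }

<cond> is the start symbol, so $ ∈ FOLLOW(<cond>).
In <stmt> -> <cond>: <cond> is at the end, add FOLLOW(<stmt>) = { (, ), *, -, ;, id, num }.
In <expr> -> id - <cond>: <cond> is at the end, add FOLLOW(<expr>) = { ), * }.
Union: FOLLOW(<cond>) = { $, (, ), *, -, ;, id, num }.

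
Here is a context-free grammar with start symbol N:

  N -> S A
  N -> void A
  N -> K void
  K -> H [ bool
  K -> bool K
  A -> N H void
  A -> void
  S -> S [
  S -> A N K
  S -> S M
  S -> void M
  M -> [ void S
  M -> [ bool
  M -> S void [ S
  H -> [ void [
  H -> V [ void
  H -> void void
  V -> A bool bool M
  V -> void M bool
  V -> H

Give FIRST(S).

{ [, bool, void }

From S -> S [: add FIRST(S) = { [, bool, void }.
From S -> A N K: add FIRST(A) = { [, bool, void }.
From S -> S M: add FIRST(S) = { [, bool, void }.
S -> void M contributes {void}.
Union: FIRST(S) = { [, bool, void }.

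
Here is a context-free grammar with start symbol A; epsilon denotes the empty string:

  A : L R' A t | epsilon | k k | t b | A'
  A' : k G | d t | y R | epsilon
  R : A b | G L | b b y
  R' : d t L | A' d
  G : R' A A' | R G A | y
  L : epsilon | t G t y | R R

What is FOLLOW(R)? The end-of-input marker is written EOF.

In A' : y R: R is at the end, add FOLLOW(A') = { EOF, b, d, k, t, y }.
In G : R G A: add FIRST(G A) = { b, d, k, t, y }.
In L : R R: add FIRST(R) = { b, d, k, t, y }.
In L : R R: R is at the end, add FOLLOW(L) = { EOF, b, d, k, t, y }.
Union: FOLLOW(R) = { EOF, b, d, k, t, y }.

{ EOF, b, d, k, t, y }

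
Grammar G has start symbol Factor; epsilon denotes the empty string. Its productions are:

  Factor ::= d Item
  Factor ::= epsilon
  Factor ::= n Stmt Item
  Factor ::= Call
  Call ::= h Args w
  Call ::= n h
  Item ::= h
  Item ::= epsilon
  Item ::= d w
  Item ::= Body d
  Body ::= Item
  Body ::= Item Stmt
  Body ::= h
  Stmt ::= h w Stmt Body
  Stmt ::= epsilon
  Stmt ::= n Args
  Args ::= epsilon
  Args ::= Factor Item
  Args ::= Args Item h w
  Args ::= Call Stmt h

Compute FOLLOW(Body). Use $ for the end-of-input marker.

In Item ::= Body d: add FIRST(d) = { d }.
In Stmt ::= h w Stmt Body: Body is at the end, add FOLLOW(Stmt) = { $, d, h, n, w }.
Union: FOLLOW(Body) = { $, d, h, n, w }.

{ $, d, h, n, w }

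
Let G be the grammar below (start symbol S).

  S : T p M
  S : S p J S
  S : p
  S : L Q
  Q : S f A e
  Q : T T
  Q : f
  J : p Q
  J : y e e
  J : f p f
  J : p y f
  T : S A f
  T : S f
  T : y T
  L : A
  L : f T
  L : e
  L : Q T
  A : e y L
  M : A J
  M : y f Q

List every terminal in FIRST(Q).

From Q : S f A e: add FIRST(S) = { e, f, p, y }.
From Q : T T: add FIRST(T) = { e, f, p, y }.
Q : f contributes {f}.
Union: FIRST(Q) = { e, f, p, y }.

{ e, f, p, y }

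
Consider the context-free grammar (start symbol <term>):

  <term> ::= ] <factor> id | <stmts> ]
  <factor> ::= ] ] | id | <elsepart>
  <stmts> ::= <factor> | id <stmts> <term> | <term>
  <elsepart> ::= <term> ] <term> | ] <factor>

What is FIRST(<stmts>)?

From <stmts> ::= <factor>: add FIRST(<factor>) = { ], id }.
<stmts> ::= id <stmts> <term> contributes {id}.
From <stmts> ::= <term>: add FIRST(<term>) = { ], id }.
Union: FIRST(<stmts>) = { ], id }.

{ ], id }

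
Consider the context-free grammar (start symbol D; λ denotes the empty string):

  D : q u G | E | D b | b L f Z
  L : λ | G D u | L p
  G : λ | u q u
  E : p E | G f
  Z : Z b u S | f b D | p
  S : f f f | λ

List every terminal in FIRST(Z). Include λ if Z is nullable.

From Z : Z b u S: add FIRST(Z) = { f, p }.
Z : f b D contributes {f}.
Z : p contributes {p}.
Union: FIRST(Z) = { f, p }.

{ f, p }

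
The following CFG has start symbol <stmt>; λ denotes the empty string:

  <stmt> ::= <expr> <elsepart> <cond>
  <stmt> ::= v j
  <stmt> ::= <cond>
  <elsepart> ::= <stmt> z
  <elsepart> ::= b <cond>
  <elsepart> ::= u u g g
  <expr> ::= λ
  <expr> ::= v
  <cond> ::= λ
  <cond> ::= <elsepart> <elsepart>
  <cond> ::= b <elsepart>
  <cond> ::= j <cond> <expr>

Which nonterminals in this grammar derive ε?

Directly nullable (have an λ-production): <expr>, <cond>.
<stmt> ::= <cond> with every symbol nullable, so <stmt> is nullable.
No other nonterminal has a production whose RHS symbols are all nullable.

{ <cond>, <expr>, <stmt> }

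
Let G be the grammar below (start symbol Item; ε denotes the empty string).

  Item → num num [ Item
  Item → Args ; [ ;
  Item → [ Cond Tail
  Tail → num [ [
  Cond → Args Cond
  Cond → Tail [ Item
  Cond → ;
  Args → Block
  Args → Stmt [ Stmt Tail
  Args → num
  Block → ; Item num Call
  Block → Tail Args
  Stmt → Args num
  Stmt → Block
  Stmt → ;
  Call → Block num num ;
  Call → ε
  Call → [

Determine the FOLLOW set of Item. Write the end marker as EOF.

{ EOF, num }

Item is the start symbol, so EOF ∈ FOLLOW(Item).
In Item → num num [ Item: Item is at the end, add FOLLOW(Item) = { EOF, num }.
In Cond → Tail [ Item: Item is at the end, add FOLLOW(Cond) = { num }.
In Block → ; Item num Call: add FIRST(num Call) = { num }.
Union: FOLLOW(Item) = { EOF, num }.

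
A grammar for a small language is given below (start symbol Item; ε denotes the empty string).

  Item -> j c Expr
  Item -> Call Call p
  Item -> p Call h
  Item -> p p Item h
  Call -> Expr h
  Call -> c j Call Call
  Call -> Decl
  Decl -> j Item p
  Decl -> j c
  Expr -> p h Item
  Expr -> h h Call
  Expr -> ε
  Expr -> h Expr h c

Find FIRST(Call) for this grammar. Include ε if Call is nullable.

{ c, h, j, p }

From Call -> Expr h: Expr nullable, take FIRST(Expr) ∪ {h} = { h, p }.
Call -> c j Call Call contributes {c}.
From Call -> Decl: add FIRST(Decl) = { j }.
Union: FIRST(Call) = { c, h, j, p }.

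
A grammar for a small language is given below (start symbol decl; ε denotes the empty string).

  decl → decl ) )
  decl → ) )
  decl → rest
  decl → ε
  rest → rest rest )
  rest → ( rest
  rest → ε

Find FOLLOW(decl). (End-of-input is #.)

{ #, ) }

decl is the start symbol, so # ∈ FOLLOW(decl).
In decl → decl ) ): add FIRST() )) = { ) }.
Union: FOLLOW(decl) = { #, ) }.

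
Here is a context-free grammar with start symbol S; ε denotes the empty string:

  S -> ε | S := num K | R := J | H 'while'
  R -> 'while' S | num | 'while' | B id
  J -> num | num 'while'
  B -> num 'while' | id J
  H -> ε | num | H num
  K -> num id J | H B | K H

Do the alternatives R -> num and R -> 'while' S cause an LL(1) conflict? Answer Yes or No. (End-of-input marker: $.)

FIRST(num) = { num } and FIRST('while' S) = { 'while' }.
The FIRST sets are disjoint and neither alternative is nullable — no conflict.

No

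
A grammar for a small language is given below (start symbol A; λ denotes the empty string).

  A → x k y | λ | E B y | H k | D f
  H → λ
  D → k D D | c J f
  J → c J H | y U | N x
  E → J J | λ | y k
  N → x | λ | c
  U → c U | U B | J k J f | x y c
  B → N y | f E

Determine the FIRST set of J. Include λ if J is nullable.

{ c, x, y }

J → c J H contributes {c}.
J → y U contributes {y}.
From J → N x: N nullable, take FIRST(N) ∪ {x} = { c, x }.
Union: FIRST(J) = { c, x, y }.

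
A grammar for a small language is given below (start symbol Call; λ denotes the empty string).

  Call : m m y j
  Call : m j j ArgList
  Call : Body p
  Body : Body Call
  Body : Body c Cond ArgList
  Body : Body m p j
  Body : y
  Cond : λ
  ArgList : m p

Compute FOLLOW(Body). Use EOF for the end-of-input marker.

{ c, m, p, y }

In Call : Body p: add FIRST(p) = { p }.
In Body : Body Call: add FIRST(Call) = { m, y }.
In Body : Body c Cond ArgList: add FIRST(c Cond ArgList) = { c }.
In Body : Body m p j: add FIRST(m p j) = { m }.
Union: FOLLOW(Body) = { c, m, p, y }.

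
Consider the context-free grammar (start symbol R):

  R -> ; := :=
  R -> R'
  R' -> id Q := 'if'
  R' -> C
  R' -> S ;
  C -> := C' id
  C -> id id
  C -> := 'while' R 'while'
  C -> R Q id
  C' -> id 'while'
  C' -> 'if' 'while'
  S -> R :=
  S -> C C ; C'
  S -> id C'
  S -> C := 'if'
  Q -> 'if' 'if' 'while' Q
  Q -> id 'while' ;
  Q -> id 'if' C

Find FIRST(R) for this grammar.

{ :=, ;, id }

R -> ; := := contributes {;}.
From R -> R': add FIRST(R') = { :=, ;, id }.
Union: FIRST(R) = { :=, ;, id }.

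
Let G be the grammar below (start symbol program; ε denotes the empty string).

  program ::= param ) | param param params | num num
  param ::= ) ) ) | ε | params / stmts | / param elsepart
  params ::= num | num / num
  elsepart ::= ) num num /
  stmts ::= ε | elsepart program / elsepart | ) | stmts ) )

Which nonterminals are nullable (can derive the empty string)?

Directly nullable (have an ε-production): param, stmts.
No other nonterminal has a production whose RHS symbols are all nullable.

{ param, stmts }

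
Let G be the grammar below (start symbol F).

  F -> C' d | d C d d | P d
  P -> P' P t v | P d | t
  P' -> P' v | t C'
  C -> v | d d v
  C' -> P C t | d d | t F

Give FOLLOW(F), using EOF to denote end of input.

F is the start symbol, so EOF ∈ FOLLOW(F).
In C' -> t F: F is at the end, add FOLLOW(C') = { d, t, v }.
Union: FOLLOW(F) = { EOF, d, t, v }.

{ EOF, d, t, v }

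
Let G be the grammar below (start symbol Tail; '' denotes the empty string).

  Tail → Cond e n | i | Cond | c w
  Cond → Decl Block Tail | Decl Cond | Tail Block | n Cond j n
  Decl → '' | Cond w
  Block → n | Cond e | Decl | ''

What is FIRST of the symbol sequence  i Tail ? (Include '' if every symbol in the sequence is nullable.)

{ i }

i is a terminal; add {i} and stop.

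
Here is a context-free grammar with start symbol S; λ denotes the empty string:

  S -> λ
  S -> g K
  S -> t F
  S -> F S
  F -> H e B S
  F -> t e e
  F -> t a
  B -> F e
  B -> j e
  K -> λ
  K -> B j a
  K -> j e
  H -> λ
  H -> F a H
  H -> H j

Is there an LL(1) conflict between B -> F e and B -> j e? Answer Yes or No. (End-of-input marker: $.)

Yes

FIRST(F e) = { e, j, t } and FIRST(j e) = { j }.
Both contain j, so the two alternatives are not disjoint — LL(1) conflict.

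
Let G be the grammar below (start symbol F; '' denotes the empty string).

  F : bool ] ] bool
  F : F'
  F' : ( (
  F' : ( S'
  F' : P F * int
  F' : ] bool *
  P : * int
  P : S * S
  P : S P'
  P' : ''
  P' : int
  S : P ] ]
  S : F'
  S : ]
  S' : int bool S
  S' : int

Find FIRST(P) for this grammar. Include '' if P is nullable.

{ (, *, ] }

P : * int contributes {*}.
From P : S * S: add FIRST(S) = { (, *, ] }.
From P : S P': add FIRST(S) = { (, *, ] }.
Union: FIRST(P) = { (, *, ] }.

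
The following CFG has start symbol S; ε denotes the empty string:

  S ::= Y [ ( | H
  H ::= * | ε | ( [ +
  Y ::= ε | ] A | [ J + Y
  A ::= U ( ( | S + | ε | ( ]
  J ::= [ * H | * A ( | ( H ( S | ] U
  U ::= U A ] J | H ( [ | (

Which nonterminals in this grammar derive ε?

{ A, H, S, Y }

Directly nullable (have an ε-production): H, Y, A.
S ::= H with every symbol nullable, so S is nullable.
No other nonterminal has a production whose RHS symbols are all nullable.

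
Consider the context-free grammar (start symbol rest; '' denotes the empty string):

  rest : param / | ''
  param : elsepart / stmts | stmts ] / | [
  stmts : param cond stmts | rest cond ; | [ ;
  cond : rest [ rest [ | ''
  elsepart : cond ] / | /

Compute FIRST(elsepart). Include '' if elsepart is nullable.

From elsepart : cond ] /: cond nullable, take FIRST(cond) ∪ {]} = { /, ;, [, ] }.
elsepart : / contributes {/}.
Union: FIRST(elsepart) = { /, ;, [, ] }.

{ /, ;, [, ] }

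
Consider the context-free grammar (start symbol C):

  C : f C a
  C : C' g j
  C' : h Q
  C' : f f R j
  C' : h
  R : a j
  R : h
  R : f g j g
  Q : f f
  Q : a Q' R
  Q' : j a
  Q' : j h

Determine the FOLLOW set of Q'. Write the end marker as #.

In Q : a Q' R: add FIRST(R) = { a, f, h }.
Union: FOLLOW(Q') = { a, f, h }.

{ a, f, h }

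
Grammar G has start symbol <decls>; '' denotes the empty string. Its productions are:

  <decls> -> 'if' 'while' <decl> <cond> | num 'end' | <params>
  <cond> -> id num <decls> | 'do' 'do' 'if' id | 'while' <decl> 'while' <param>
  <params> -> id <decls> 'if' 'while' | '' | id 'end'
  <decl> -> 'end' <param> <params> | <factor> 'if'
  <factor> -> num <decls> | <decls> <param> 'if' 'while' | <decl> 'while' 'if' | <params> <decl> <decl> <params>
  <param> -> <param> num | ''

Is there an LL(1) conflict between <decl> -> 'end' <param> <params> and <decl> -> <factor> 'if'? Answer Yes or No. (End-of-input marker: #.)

Yes

FIRST('end' <param> <params>) = { 'end' } and FIRST(<factor> 'if') = { 'end', 'if', id, num }.
Both contain 'end', so the two alternatives are not disjoint — LL(1) conflict.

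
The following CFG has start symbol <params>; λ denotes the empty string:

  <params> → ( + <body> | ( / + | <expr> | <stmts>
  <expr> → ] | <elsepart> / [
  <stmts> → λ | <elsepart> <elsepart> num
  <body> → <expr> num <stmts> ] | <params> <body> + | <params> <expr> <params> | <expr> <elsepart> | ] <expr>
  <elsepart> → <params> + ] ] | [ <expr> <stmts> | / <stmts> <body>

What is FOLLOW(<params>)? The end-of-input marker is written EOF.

<params> is the start symbol, so EOF ∈ FOLLOW(<params>).
In <body> → <params> <body> +: add FIRST(<body> +) = { (, +, /, [, ] }.
In <body> → <params> <expr> <params>: add FIRST(<expr> <params>) = { (, +, /, [, ] }.
In <body> → <params> <expr> <params>: <params> is at the end, add FOLLOW(<body>) = { EOF, (, +, /, [, ], num }.
In <elsepart> → <params> + ] ]: add FIRST(+ ] ]) = { + }.
Union: FOLLOW(<params>) = { EOF, (, +, /, [, ], num }.

{ EOF, (, +, /, [, ], num }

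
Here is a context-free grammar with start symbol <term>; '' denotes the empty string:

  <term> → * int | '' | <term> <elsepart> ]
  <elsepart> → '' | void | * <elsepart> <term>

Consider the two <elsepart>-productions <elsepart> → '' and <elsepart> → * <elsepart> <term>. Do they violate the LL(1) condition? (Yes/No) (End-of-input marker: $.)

FIRST('') = { '' } and FIRST(* <elsepart> <term>) = { * }.
The first alternative is nullable and FOLLOW(<elsepart>) = { *, ], void } shares * with FIRST of the second — conflict.

Yes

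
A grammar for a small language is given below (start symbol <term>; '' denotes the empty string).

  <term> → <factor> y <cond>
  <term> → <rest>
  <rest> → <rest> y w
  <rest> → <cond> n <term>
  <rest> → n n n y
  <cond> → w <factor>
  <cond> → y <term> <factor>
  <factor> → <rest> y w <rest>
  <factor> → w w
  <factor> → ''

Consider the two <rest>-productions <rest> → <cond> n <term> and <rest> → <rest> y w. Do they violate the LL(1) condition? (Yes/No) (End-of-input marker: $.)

Yes

FIRST(<cond> n <term>) = { w, y } and FIRST(<rest> y w) = { n, w, y }.
Both contain w, so the two alternatives are not disjoint — LL(1) conflict.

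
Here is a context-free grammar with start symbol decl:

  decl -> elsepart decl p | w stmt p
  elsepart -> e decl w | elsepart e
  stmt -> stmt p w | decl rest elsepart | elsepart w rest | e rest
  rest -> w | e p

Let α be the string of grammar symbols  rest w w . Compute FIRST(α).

Add FIRST(rest) = { e, w }; rest is not nullable, stop.

{ e, w }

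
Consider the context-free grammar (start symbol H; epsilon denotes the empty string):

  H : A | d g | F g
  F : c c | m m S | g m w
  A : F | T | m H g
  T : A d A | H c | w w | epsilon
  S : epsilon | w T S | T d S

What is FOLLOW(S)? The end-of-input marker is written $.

In F : m m S: S is at the end, add FOLLOW(F) = { $, c, d, g, m, w }.
In S : w T S: S is at the end, add FOLLOW(S) = { $, c, d, g, m, w }.
In S : T d S: S is at the end, add FOLLOW(S) = { $, c, d, g, m, w }.
Union: FOLLOW(S) = { $, c, d, g, m, w }.

{ $, c, d, g, m, w }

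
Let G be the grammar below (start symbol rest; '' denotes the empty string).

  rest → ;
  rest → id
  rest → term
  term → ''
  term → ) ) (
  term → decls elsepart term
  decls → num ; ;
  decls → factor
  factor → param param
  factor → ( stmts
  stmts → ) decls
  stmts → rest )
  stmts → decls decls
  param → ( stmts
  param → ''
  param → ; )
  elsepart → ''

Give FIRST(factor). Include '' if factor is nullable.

{ (, ;, '' }

From factor → param param: param, param nullable, take FIRST(param) ∪ FIRST(param) = { (, ; }; also '' since the whole RHS is nullable.
factor → ( stmts contributes {(}.
Union: FIRST(factor) = { (, ;, '' }.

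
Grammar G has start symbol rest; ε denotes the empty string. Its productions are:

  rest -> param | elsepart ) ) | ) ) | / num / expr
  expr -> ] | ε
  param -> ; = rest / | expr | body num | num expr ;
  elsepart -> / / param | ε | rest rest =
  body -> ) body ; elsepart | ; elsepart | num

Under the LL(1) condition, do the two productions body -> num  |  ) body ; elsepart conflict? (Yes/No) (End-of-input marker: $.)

FIRST(num) = { num } and FIRST() body ; elsepart) = { ) }.
The FIRST sets are disjoint and neither alternative is nullable — no conflict.

No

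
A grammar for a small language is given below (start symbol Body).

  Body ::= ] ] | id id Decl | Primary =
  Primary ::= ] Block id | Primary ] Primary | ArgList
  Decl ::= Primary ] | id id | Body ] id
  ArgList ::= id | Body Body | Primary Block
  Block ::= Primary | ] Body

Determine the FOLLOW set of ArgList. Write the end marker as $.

{ =, ], id }

In Primary ::= ArgList: ArgList is at the end, add FOLLOW(Primary) = { =, ], id }.
Union: FOLLOW(ArgList) = { =, ], id }.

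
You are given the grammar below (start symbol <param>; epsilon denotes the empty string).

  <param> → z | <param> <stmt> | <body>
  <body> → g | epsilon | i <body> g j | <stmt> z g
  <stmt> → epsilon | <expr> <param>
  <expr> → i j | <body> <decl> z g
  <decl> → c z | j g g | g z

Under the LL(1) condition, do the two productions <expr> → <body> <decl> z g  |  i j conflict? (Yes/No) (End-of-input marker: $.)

FIRST(<body> <decl> z g) = { c, g, i, j, z } and FIRST(i j) = { i }.
Both contain i, so the two alternatives are not disjoint — LL(1) conflict.

Yes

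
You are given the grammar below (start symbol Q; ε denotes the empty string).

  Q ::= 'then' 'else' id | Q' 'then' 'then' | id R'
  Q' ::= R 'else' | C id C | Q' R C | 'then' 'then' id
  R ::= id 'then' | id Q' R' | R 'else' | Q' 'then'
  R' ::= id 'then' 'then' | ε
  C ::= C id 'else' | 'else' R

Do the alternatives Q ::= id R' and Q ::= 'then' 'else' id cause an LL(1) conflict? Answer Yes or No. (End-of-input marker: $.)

FIRST(id R') = { id } and FIRST('then' 'else' id) = { 'then' }.
The FIRST sets are disjoint and neither alternative is nullable — no conflict.

No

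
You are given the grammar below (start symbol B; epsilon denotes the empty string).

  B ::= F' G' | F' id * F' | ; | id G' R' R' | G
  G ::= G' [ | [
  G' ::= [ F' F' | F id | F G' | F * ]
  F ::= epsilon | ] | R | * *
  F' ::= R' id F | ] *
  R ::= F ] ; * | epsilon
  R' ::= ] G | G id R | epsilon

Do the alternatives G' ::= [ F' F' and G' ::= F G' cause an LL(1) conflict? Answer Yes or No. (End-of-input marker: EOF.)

Yes

FIRST([ F' F') = { [ } and FIRST(F G') = { *, [, ], id }.
Both contain [, so the two alternatives are not disjoint — LL(1) conflict.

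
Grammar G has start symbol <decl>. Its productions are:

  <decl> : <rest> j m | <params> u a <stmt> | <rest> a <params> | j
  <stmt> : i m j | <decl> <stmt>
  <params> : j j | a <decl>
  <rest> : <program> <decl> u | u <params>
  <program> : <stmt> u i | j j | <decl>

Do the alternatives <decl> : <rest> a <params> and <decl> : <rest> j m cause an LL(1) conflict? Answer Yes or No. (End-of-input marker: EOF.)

Yes

FIRST(<rest> a <params>) = { a, i, j, u } and FIRST(<rest> j m) = { a, i, j, u }.
Both contain a, so the two alternatives are not disjoint — LL(1) conflict.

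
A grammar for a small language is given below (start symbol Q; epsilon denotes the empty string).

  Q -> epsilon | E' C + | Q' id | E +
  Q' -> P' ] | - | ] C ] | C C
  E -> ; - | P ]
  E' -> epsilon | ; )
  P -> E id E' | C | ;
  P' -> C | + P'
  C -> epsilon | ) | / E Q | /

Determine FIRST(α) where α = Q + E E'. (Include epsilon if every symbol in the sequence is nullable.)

Add FIRST(Q)\{epsilon} = { ), +, -, /, ;, ], id }; Q is nullable, continue.
+ is a terminal; add {+} and stop.

{ ), +, -, /, ;, ], id }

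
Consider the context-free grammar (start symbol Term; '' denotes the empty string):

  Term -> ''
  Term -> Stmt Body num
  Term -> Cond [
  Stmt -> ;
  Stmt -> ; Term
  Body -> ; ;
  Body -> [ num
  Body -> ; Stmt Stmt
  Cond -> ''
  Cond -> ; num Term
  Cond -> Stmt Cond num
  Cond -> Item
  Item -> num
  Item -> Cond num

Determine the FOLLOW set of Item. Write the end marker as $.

In Cond -> Item: Item is at the end, add FOLLOW(Cond) = { [, num }.
Union: FOLLOW(Item) = { [, num }.

{ [, num }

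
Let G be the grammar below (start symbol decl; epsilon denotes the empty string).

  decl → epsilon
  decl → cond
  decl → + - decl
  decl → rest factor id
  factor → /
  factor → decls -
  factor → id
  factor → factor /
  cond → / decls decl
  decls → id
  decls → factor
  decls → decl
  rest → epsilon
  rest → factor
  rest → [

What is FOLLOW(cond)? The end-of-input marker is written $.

In decl → cond: cond is at the end, add FOLLOW(decl) = { $, +, -, /, [, id }.
Union: FOLLOW(cond) = { $, +, -, /, [, id }.

{ $, +, -, /, [, id }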